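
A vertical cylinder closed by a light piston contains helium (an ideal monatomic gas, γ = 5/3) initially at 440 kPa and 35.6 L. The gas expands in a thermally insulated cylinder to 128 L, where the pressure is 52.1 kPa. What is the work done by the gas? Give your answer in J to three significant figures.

W ≈ 13500 J

Adiabatic: W = (P₁V₁ − P₂V₂)/(γ − 1) with γ = 5/3.
P₁V₁ = 15664 J, P₂V₂ = 6669 J.
W = (15664 − 6669) / 0.6667 = 13493 J.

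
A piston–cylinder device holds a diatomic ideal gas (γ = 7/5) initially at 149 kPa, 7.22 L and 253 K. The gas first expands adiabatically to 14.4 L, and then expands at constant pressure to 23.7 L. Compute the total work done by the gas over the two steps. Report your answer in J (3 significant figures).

Step 1 (adiabatic): W = (P₁V₁ − P₂V₂)/(γ−1) = (1076 − 816.2)/0.4 = 649 J.
After step 1: P = 56.68 kPa, V = 14.4 L, T = 192 K.
Step 2 (isobaric): W = PΔV = (56.68 kPa)(23.7 − 14.4 L) = 527.1 J.
W_total = 649 + 527.1 = 1176 J.

W_total ≈ 1180 J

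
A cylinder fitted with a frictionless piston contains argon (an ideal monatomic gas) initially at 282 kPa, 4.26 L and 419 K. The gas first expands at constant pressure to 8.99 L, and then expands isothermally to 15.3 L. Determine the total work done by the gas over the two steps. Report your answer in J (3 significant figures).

W_total ≈ 2680 J

Step 1 (isobaric): W = PΔV = (282 kPa)(8.99 − 4.26 L) = 1334 J.
After step 1: P = 282 kPa, V = 8.99 L, T = 884.2 K.
Step 2 (isothermal): W = P₁V₁ ln(V₂/V₁) = (2535) ln(15.3/8.99) = 1348 J.
W_total = 1334 + 1348 = 2682 J.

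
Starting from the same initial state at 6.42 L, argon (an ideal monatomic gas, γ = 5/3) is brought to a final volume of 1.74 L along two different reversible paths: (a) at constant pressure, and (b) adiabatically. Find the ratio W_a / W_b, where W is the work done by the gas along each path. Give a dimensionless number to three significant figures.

W_a / W_b ≈ 0.350

Path (a) isobaric: W = P₁(V₂ − V₁) → W_a/(P₁V₁) = -0.729.
Path (b) adiabatic: W = P₁V₁(1 − (V₁/V₂)^(γ−1))/(γ−1) → W_b/(P₁V₁) = -2.082.
W_a / W_b = -0.729 / -2.082 = 0.3502.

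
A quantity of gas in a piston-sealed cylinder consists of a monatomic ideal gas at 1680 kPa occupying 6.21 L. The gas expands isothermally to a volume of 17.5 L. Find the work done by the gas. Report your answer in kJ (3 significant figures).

Isothermal: W = nRT ln(V₂/V₁) = P₁V₁ ln(V₂/V₁).
P₁V₁ = (1680 kPa)(6.21 L) = 10433 J.
W = 10433 × ln(17.5/6.21) = 10433 × 1.036
W_by_gas = 10809 J.

W ≈ 10.8 kJ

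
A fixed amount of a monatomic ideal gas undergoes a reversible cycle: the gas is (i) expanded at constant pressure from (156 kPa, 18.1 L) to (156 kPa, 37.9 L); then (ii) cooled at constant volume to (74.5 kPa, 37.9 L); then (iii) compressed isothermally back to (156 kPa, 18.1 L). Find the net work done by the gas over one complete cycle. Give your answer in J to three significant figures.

Leg (i): W = PΔV = (156)(37.9 − 18.1) = 3089 J.
Leg (ii): W = 0.
Leg (iii): W = PᵢVᵢ ln(V_f/Vᵢ) = (2824) ln(18.1/37.9) = -2087 J.
W_net = 3089 − 2087 = 1002 J.

W_net ≈ 1000 J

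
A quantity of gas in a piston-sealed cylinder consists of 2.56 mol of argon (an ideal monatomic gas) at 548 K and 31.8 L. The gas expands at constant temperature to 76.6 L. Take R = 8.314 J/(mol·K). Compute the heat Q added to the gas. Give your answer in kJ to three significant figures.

Isothermal ⇒ ΔU = 0, so Q = W = nRT ln(V₂/V₁).
Q = (2.56)(8.314)(548) ln(76.6/31.8) = 11664 × 0.8791 = 10254 J.

Q ≈ 10.3 kJ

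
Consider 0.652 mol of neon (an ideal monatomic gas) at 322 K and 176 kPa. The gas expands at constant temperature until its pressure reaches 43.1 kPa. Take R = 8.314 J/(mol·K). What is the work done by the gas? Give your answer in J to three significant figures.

W ≈ 2460 J

Isothermal process: W = nRT ln(V₂/V₁) = nRT ln(P₁/P₂).
W = (0.652)(8.314)(322) × ln(176/43.1)
  = 1745 × ln(4.084) = 1745 × 1.407
W_by_gas = 2456 J.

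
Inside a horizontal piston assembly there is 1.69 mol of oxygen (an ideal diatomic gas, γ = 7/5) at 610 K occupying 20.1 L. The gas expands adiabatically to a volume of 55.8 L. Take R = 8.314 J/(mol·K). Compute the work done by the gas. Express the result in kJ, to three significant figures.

Adiabatic: TV^(γ−1) = const with γ = 7/5.
T₂ = T₁ (V₁/V₂)^(γ−1) = 610 × (20.1/55.8)^0.4 = 610 × 0.6647 = 405.5 K.
W_by = nCᵥ(T₁ − T₂) = (1.69)(20.79)(610 − 405.5) = 7185 J.

W ≈ 7.18 kJ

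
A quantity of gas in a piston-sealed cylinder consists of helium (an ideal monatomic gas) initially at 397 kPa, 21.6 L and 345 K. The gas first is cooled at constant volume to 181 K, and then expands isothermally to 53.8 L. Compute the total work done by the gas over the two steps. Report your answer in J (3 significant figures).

Step 1 (isochoric): W = 0 (constant volume).
After step 1: P = 208.3 kPa (V unchanged).
Step 2 (isothermal): W = P₁V₁ ln(V₂/V₁) = (4499) ln(53.8/21.6) = 4106 J.
W_total = 0 + 4106 = 4106 J.

W_total ≈ 4110 J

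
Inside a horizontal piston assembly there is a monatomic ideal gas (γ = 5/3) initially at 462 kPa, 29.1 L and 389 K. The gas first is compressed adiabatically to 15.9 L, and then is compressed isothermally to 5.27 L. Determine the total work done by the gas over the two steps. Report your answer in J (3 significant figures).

W_total ≈ -32200 J

Step 1 (adiabatic): W = (P₁V₁ − P₂V₂)/(γ−1) = (13444 − 20116)/0.667 = -10007 J.
After step 1: P = 1265 kPa, V = 15.9 L, T = 582 K.
Step 2 (isothermal): W = P₁V₁ ln(V₂/V₁) = (20116) ln(5.27/15.9) = -22213 J.
W_total = -10007 − 22213 = -32220 J.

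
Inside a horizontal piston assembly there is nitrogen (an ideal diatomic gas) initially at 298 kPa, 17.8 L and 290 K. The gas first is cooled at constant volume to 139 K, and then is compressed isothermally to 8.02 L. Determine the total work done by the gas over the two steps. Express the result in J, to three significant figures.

W_total ≈ -2030 J

Step 1 (isochoric): W = 0 (constant volume).
After step 1: P = 142.8 kPa (V unchanged).
Step 2 (isothermal): W = P₁V₁ ln(V₂/V₁) = (2542) ln(8.02/17.8) = -2027 J.
W_total = 0 − 2027 = -2027 J.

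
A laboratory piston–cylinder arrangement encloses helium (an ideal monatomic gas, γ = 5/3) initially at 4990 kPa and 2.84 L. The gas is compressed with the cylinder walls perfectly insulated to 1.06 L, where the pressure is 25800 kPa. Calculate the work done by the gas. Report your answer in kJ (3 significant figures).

Adiabatic: W = (P₁V₁ − P₂V₂)/(γ − 1) with γ = 5/3.
P₁V₁ = 14172 J, P₂V₂ = 27348 J.
W = (14172 − 27348) / 0.6667 = -19765 J.

W ≈ -19.8 kJ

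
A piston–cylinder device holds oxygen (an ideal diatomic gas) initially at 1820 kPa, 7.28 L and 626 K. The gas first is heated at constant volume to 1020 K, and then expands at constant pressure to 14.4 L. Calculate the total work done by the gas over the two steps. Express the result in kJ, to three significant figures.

Step 1 (isochoric): W = 0 (constant volume).
After step 1: P = 2965 kPa (V unchanged).
Step 2 (isobaric): W = PΔV = (2965 kPa)(14.4 − 7.28 L) = 21114 J.
W_total = 0 + 21114 = 21114 J.

W_total ≈ 21.1 kJ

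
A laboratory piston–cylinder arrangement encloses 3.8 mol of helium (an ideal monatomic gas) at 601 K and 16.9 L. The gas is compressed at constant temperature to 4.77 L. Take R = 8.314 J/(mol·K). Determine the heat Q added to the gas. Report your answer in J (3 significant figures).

Isothermal ⇒ ΔU = 0, so Q = W = nRT ln(V₂/V₁).
Q = (3.8)(8.314)(601) ln(4.77/16.9) = 18988 × -1.265 = -24019 J.

Q ≈ -24000 J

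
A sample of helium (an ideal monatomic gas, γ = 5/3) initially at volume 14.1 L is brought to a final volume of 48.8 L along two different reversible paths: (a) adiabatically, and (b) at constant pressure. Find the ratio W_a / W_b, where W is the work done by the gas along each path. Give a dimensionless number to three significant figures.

Path (a) adiabatic: W = P₁V₁(1 − (V₁/V₂)^(γ−1))/(γ−1) → W_a/(P₁V₁) = 0.8444.
Path (b) isobaric: W = P₁(V₂ − V₁) → W_b/(P₁V₁) = 2.461.
W_a / W_b = 0.8444 / 2.461 = 0.3431.

W_a / W_b ≈ 0.343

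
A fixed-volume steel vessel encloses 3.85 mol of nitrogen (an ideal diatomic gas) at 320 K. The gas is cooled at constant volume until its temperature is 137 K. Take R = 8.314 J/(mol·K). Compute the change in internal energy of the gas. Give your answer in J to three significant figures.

Constant volume ⇒ W = 0, so Q = ΔU = nCᵥΔT with Cᵥ = 5R/2 = 20.79 J/(mol·K).
ΔU = (3.85)(20.79)(137 − 320) = -14644 J.

ΔU ≈ -14600 J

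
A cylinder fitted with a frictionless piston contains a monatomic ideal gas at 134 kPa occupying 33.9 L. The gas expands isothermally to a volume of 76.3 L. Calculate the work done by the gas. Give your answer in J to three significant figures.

W ≈ 3690 J

Isothermal: W = nRT ln(V₂/V₁) = P₁V₁ ln(V₂/V₁).
P₁V₁ = (134 kPa)(33.9 L) = 4543 J.
W = 4543 × ln(76.3/33.9) = 4543 × 0.8113
W_by_gas = 3685 J.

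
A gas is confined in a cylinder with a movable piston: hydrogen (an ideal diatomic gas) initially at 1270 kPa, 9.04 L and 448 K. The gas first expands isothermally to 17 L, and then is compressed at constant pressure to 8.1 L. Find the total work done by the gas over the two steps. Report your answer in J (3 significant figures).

Step 1 (isothermal): W = P₁V₁ ln(V₂/V₁) = (11481) ln(17/9.04) = 7251 J.
After step 1: P = 675.3 kPa, V = 17 L, T = 448 K.
Step 2 (isobaric): W = PΔV = (675.3 kPa)(8.1 − 17 L) = -6011 J.
W_total = 7251 − 6011 = 1240 J.

W_total ≈ 1240 J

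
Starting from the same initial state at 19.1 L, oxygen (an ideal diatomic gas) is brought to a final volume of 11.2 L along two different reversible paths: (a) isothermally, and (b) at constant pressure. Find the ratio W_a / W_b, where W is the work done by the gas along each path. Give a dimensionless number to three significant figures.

W_a / W_b ≈ 1.29

Path (a) isothermal: W = P₁V₁ ln(V₂/V₁) → W_a/(P₁V₁) = -0.5338.
Path (b) isobaric: W = P₁(V₂ − V₁) → W_b/(P₁V₁) = -0.4136.
W_a / W_b = -0.5338 / -0.4136 = 1.291.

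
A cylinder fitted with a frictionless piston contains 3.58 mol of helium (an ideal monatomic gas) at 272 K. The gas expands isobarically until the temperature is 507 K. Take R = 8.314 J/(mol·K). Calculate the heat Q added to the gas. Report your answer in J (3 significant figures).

Isobaric: W = nRΔT = (3.58)(8.314)(235) = 6995 J.
ΔU = nCᵥΔT with Cᵥ = 3R/2: ΔU = (3.58)(12.47)(235) = 10492 J.
Q = ΔU + W = 10492 + 6995 = 17486 J.

Q ≈ 17500 J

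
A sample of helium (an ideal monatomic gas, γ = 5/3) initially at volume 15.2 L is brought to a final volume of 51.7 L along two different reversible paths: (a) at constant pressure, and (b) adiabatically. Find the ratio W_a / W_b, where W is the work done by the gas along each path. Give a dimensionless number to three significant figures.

W_a / W_b ≈ 2.87

Path (a) isobaric: W = P₁(V₂ − V₁) → W_a/(P₁V₁) = 2.401.
Path (b) adiabatic: W = P₁V₁(1 − (V₁/V₂)^(γ−1))/(γ−1) → W_b/(P₁V₁) = 0.8368.
W_a / W_b = 2.401 / 0.8368 = 2.87.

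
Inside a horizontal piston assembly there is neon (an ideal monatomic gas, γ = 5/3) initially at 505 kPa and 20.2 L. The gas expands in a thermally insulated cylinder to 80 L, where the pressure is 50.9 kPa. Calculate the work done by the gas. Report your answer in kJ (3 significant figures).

Adiabatic: W = (P₁V₁ − P₂V₂)/(γ − 1) with γ = 5/3.
P₁V₁ = 10201 J, P₂V₂ = 4072 J.
W = (10201 − 4072) / 0.6667 = 9193 J.

W ≈ 9.19 kJ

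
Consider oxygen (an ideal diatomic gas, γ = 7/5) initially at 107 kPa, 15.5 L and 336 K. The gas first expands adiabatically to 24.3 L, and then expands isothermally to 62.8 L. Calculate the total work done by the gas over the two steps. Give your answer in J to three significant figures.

Step 1 (adiabatic): W = (P₁V₁ − P₂V₂)/(γ−1) = (1658 − 1385)/0.4 = 682.5 J.
After step 1: P = 57.02 kPa, V = 24.3 L, T = 280.7 K.
Step 2 (isothermal): W = P₁V₁ ln(V₂/V₁) = (1385) ln(62.8/24.3) = 1316 J.
W_total = 682.5 + 1316 = 1998 J.

W_total ≈ 2000 J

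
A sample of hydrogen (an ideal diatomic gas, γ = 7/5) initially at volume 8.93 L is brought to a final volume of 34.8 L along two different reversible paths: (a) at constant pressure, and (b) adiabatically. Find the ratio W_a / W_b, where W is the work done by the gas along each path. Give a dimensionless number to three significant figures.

W_a / W_b ≈ 2.76

Path (a) isobaric: W = P₁(V₂ − V₁) → W_a/(P₁V₁) = 2.897.
Path (b) adiabatic: W = P₁V₁(1 − (V₁/V₂)^(γ−1))/(γ−1) → W_b/(P₁V₁) = 1.049.
W_a / W_b = 2.897 / 1.049 = 2.761.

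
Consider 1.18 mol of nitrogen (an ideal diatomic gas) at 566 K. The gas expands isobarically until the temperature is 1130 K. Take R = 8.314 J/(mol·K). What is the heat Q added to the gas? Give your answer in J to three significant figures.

Q ≈ 19400 J

Isobaric: W = nRΔT = (1.18)(8.314)(564) = 5533 J.
ΔU = nCᵥΔT with Cᵥ = 5R/2: ΔU = (1.18)(20.79)(564) = 13833 J.
Q = ΔU + W = 13833 + 5533 = 19366 J.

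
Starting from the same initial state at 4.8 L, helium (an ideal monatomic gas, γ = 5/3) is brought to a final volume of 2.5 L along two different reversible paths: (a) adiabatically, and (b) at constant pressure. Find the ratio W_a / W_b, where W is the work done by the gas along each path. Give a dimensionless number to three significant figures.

Path (a) adiabatic: W = P₁V₁(1 − (V₁/V₂)^(γ−1))/(γ−1) → W_a/(P₁V₁) = -0.8172.
Path (b) isobaric: W = P₁(V₂ − V₁) → W_b/(P₁V₁) = -0.4792.
W_a / W_b = -0.8172 / -0.4792 = 1.705.

W_a / W_b ≈ 1.71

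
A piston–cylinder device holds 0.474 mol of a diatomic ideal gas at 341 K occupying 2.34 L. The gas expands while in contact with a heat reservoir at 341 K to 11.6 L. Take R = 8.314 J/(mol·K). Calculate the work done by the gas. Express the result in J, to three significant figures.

W ≈ 2150 J

Isothermal: W = nRT ln(V₂/V₁).
W = (0.474)(8.314)(341) × ln(11.6/2.34)
  = 1344 × 1.601
W_by_gas = 2151 J.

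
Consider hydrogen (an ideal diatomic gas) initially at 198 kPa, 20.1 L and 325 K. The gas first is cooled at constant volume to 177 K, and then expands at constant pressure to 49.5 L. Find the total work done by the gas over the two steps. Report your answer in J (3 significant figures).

Step 1 (isochoric): W = 0 (constant volume).
After step 1: P = 107.8 kPa (V unchanged).
Step 2 (isobaric): W = PΔV = (107.8 kPa)(49.5 − 20.1 L) = 3170 J.
W_total = 0 + 3170 = 3170 J.

W_total ≈ 3170 J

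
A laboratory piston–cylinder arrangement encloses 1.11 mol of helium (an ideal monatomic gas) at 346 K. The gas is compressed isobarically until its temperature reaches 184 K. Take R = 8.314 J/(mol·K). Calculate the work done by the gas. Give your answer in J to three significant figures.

Isobaric: W = P ΔV = nR ΔT.
W = (1.11)(8.314)(184 − 346) = -1495 J.

W ≈ -1500 J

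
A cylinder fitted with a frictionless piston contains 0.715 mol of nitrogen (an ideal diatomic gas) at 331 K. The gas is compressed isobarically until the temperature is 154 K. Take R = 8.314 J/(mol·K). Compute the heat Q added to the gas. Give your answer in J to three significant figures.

Q ≈ -3680 J

Isobaric: W = nRΔT = (0.715)(8.314)(-177) = -1052 J.
ΔU = nCᵥΔT with Cᵥ = 5R/2: ΔU = (0.715)(20.79)(-177) = -2630 J.
Q = ΔU + W = -2630 − 1052 = -3683 J.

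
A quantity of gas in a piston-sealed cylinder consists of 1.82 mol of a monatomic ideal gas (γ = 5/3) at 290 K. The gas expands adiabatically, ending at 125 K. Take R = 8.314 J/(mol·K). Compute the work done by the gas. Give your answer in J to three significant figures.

Adiabatic ⇒ Q = 0, so W_by = −ΔU = nCᵥ(T₁ − T₂).
Cᵥ = 3R/2 = 12.47 J/(mol·K).
W = (1.82)(12.47)(290 − 125) = 3745 J.

W ≈ 3750 J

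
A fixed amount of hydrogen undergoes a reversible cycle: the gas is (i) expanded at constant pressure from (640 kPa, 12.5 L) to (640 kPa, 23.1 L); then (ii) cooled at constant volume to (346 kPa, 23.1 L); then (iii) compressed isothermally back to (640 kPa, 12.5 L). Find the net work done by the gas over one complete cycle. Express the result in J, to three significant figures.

W_net ≈ 1880 J

Leg (i): W = PΔV = (640)(23.1 − 12.5) = 6784 J.
Leg (ii): W = 0.
Leg (iii): W = PᵢVᵢ ln(V_f/Vᵢ) = (7993) ln(12.5/23.1) = -4908 J.
W_net = 6784 − 4908 = 1876 J.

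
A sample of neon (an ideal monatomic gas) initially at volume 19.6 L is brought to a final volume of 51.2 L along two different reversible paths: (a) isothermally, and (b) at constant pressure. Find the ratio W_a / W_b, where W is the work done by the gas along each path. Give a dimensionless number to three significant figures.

W_a / W_b ≈ 0.596

Path (a) isothermal: W = P₁V₁ ln(V₂/V₁) → W_a/(P₁V₁) = 0.9602.
Path (b) isobaric: W = P₁(V₂ − V₁) → W_b/(P₁V₁) = 1.612.
W_a / W_b = 0.9602 / 1.612 = 0.5956.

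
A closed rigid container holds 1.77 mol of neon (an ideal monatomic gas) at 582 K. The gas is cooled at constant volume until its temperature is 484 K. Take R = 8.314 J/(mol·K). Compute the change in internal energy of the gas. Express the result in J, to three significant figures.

Constant volume ⇒ W = 0, so Q = ΔU = nCᵥΔT with Cᵥ = 3R/2 = 12.47 J/(mol·K).
ΔU = (1.77)(12.47)(484 − 582) = -2163 J.

ΔU ≈ -2160 J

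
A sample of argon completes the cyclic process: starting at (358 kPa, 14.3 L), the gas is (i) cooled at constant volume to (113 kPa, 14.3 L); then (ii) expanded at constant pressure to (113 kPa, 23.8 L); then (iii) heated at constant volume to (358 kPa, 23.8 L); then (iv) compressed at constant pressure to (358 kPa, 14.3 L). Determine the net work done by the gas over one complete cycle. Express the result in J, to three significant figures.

W_net ≈ -2330 J

Constant-volume legs do no work.
W(ii) = (113)(23.8 − 14.3) = 1074 J; W(iv) = (358)(14.3 − 23.8) = -3401 J.
W_net = 1074 − 3401 = -2328 J (the counter-clockwise enclosed area).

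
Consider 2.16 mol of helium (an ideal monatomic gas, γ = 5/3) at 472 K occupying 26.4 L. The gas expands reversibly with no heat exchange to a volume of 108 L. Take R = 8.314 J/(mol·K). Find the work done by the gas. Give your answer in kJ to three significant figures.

W ≈ 7.74 kJ

Adiabatic: TV^(γ−1) = const with γ = 5/3.
T₂ = T₁ (V₁/V₂)^(γ−1) = 472 × (26.4/108)^0.667 = 472 × 0.3909 = 184.5 K.
W_by = nCᵥ(T₁ − T₂) = (2.16)(12.47)(472 − 184.5) = 7744 J.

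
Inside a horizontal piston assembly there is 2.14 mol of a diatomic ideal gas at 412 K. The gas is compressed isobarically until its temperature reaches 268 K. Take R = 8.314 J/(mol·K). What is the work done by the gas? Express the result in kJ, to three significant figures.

W ≈ -2.56 kJ

Isobaric: W = P ΔV = nR ΔT.
W = (2.14)(8.314)(268 − 412) = -2562 J.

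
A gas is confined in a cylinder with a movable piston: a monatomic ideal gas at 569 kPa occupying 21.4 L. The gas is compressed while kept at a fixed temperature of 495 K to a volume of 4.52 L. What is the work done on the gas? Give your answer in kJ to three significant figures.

Isothermal: W = nRT ln(V₂/V₁) = P₁V₁ ln(V₂/V₁).
P₁V₁ = (569 kPa)(21.4 L) = 12177 J.
W = 12177 × ln(4.52/21.4) = 12177 × -1.555
W_by_gas = -18933 J; work on gas = −W_by = 18933 J.

W ≈ 18.9 kJ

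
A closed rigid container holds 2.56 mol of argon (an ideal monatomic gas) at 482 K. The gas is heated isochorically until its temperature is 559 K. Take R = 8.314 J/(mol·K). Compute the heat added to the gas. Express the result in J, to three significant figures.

Constant volume ⇒ W = 0, so Q = ΔU = nCᵥΔT with Cᵥ = 3R/2 = 12.47 J/(mol·K).
ΔU = (2.56)(12.47)(559 − 482) = 2458 J.

Q ≈ 2460 J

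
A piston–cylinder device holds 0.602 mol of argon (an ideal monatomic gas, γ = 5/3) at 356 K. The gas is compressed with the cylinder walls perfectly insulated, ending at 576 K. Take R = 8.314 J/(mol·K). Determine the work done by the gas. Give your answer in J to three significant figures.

W ≈ -1650 J

Adiabatic ⇒ Q = 0, so W_by = −ΔU = nCᵥ(T₁ − T₂).
Cᵥ = 3R/2 = 12.47 J/(mol·K).
W = (0.602)(12.47)(356 − 576) = -1652 J.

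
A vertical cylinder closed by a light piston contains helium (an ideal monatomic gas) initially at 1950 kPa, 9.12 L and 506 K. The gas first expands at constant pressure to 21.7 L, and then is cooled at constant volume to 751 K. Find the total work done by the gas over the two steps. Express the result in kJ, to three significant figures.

W_total ≈ 24.5 kJ

Step 1 (isobaric): W = PΔV = (1950 kPa)(21.7 − 9.12 L) = 24531 J.
Step 2 (isochoric): W = 0 (constant volume).
W_total = 24531 + 0 = 24531 J.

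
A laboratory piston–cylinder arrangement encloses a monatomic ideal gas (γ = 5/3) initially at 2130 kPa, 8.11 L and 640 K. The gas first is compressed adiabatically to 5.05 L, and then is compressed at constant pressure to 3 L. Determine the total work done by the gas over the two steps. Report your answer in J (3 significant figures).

W_total ≈ -19200 J

Step 1 (adiabatic): W = (P₁V₁ − P₂V₂)/(γ−1) = (17274 − 23689)/0.667 = -9623 J.
After step 1: P = 4691 kPa, V = 5.05 L, T = 877.7 K.
Step 2 (isobaric): W = PΔV = (4691 kPa)(3 − 5.05 L) = -9616 J.
W_total = -9623 − 9616 = -19239 J.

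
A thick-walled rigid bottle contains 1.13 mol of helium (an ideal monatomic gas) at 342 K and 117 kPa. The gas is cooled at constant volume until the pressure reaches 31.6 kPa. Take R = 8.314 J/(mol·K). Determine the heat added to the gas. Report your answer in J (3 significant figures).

Q ≈ -3520 J

Constant volume ⇒ W = 0, so Q = ΔU = nCᵥΔT with Cᵥ = 3R/2 = 12.47 J/(mol·K).
At constant V, T₂/T₁ = P₂/P₁ ⇒ ΔT = T₁(P₂/P₁ − 1) = 342·(31.6/117 − 1) = -249.6 K.
ΔU = (1.13)(12.47)(-249.6) = -3518 J.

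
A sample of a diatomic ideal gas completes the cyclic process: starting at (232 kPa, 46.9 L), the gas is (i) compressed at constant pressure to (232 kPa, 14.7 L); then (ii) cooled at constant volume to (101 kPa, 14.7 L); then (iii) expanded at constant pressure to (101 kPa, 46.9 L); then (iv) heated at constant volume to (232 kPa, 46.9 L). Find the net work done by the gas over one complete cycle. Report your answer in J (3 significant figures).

W_net ≈ -4220 J

Constant-volume legs do no work.
W(i) = (232)(14.7 − 46.9) = -7470 J; W(iii) = (101)(46.9 − 14.7) = 3252 J.
W_net = -7470 + 3252 = -4218 J (the counter-clockwise enclosed area).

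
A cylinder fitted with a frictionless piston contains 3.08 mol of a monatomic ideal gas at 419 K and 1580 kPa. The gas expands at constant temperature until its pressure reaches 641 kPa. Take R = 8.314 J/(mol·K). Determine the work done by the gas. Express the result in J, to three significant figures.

Isothermal process: W = nRT ln(V₂/V₁) = nRT ln(P₁/P₂).
W = (3.08)(8.314)(419) × ln(1580/641)
  = 10729 × ln(2.465) = 10729 × 0.9022
W_by_gas = 9680 J.

W ≈ 9680 J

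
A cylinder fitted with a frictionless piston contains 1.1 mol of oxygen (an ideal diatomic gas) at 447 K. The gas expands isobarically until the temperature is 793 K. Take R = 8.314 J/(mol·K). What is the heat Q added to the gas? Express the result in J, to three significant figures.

Isobaric: W = nRΔT = (1.1)(8.314)(346) = 3164 J.
ΔU = nCᵥΔT with Cᵥ = 5R/2: ΔU = (1.1)(20.79)(346) = 7911 J.
Q = ΔU + W = 7911 + 3164 = 11075 J.

Q ≈ 11100 J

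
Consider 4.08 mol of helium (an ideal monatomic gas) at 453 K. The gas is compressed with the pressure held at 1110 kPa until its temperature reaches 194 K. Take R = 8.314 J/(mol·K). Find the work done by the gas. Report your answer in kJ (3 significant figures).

W ≈ -8.79 kJ

Isobaric: W = P ΔV = nR ΔT.
W = (4.08)(8.314)(194 − 453) = -8786 J.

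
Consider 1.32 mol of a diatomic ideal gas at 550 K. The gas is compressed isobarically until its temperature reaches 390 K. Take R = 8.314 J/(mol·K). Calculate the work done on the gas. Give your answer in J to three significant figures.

W ≈ 1760 J

Isobaric: W = P ΔV = nR ΔT.
W = (1.32)(8.314)(390 − 550) = -1756 J.
Work on gas = −W_by = 1756 J.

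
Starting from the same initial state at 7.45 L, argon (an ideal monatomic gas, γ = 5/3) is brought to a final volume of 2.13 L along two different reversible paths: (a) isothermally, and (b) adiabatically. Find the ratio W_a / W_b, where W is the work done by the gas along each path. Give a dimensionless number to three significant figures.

Path (a) isothermal: W = P₁V₁ ln(V₂/V₁) → W_a/(P₁V₁) = -1.252.
Path (b) adiabatic: W = P₁V₁(1 − (V₁/V₂)^(γ−1))/(γ−1) → W_b/(P₁V₁) = -1.956.
W_a / W_b = -1.252 / -1.956 = 0.64.

W_a / W_b ≈ 0.640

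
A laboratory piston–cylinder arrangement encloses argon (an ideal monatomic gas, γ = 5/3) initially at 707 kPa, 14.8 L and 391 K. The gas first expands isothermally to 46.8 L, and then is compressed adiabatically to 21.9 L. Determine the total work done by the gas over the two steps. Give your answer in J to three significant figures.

W_total ≈ 1700 J

Step 1 (isothermal): W = P₁V₁ ln(V₂/V₁) = (10464) ln(46.8/14.8) = 12046 J.
After step 1: P = 223.6 kPa, V = 46.8 L, T = 391 K.
Step 2 (adiabatic): W = (P₁V₁ − P₂V₂)/(γ−1) = (10464 − 17360)/0.667 = -10345 J.
W_total = 12046 − 10345 = 1702 J.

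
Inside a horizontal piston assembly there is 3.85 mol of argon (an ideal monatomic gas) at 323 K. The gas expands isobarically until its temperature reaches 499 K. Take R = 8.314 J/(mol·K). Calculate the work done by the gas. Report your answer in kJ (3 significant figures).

Isobaric: W = P ΔV = nR ΔT.
W = (3.85)(8.314)(499 − 323) = 5634 J.

W ≈ 5.63 kJ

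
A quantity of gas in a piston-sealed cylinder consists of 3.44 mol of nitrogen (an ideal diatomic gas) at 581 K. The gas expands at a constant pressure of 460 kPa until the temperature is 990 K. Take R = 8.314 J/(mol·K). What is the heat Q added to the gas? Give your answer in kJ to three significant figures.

Q ≈ 40.9 kJ

Isobaric: W = nRΔT = (3.44)(8.314)(409) = 11697 J.
ΔU = nCᵥΔT with Cᵥ = 5R/2: ΔU = (3.44)(20.79)(409) = 29244 J.
Q = ΔU + W = 29244 + 11697 = 40941 J.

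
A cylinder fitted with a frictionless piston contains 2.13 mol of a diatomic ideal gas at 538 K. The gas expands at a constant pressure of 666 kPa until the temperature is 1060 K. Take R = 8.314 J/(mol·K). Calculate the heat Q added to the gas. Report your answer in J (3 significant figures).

Q ≈ 32400 J

Isobaric: W = nRΔT = (2.13)(8.314)(522) = 9244 J.
ΔU = nCᵥΔT with Cᵥ = 5R/2: ΔU = (2.13)(20.79)(522) = 23110 J.
Q = ΔU + W = 23110 + 9244 = 32354 J.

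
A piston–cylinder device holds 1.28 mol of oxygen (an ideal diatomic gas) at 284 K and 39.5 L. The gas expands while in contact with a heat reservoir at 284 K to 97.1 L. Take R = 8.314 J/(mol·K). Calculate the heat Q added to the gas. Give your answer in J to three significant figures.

Isothermal ⇒ ΔU = 0, so Q = W = nRT ln(V₂/V₁).
Q = (1.28)(8.314)(284) ln(97.1/39.5) = 3022 × 0.8994 = 2718 J.

Q ≈ 2720 J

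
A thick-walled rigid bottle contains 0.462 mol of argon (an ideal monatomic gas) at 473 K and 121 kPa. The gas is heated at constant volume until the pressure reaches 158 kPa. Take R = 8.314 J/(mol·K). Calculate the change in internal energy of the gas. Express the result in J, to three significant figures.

ΔU ≈ 833 J

Constant volume ⇒ W = 0, so Q = ΔU = nCᵥΔT with Cᵥ = 3R/2 = 12.47 J/(mol·K).
At constant V, T₂/T₁ = P₂/P₁ ⇒ ΔT = T₁(P₂/P₁ − 1) = 473·(158/121 − 1) = 144.6 K.
ΔU = (0.462)(12.47)(144.6) = 833.3 J.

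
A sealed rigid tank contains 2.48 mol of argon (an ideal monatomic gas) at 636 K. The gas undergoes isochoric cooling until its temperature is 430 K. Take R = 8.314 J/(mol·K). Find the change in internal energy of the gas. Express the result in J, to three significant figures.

ΔU ≈ -6370 J

Constant volume ⇒ W = 0, so Q = ΔU = nCᵥΔT with Cᵥ = 3R/2 = 12.47 J/(mol·K).
ΔU = (2.48)(12.47)(430 − 636) = -6371 J.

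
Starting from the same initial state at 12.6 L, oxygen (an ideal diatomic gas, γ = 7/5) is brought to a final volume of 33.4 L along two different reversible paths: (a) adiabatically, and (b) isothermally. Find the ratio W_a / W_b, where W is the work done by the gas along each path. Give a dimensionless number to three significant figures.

W_a / W_b ≈ 0.828

Path (a) adiabatic: W = P₁V₁(1 − (V₁/V₂)^(γ−1))/(γ−1) → W_a/(P₁V₁) = 0.8073.
Path (b) isothermal: W = P₁V₁ ln(V₂/V₁) → W_b/(P₁V₁) = 0.9749.
W_a / W_b = 0.8073 / 0.9749 = 0.8281.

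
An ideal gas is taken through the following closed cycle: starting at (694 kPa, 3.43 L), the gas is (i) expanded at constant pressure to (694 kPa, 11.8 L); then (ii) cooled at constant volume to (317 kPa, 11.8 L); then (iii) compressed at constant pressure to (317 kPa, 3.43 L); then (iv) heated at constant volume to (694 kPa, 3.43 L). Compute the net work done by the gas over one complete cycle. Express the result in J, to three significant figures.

Constant-volume legs do no work.
W(i) = (694)(11.8 − 3.43) = 5809 J; W(iii) = (317)(3.43 − 11.8) = -2653 J.
W_net = 5809 − 2653 = 3155 J (the clockwise enclosed area).

W_net ≈ 3160 J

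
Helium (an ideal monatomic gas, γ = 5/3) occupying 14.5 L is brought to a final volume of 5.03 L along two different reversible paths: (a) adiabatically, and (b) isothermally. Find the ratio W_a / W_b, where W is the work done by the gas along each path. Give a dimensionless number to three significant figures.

Path (a) adiabatic: W = P₁V₁(1 − (V₁/V₂)^(γ−1))/(γ−1) → W_a/(P₁V₁) = -1.538.
Path (b) isothermal: W = P₁V₁ ln(V₂/V₁) → W_b/(P₁V₁) = -1.059.
W_a / W_b = -1.538 / -1.059 = 1.453.

W_a / W_b ≈ 1.45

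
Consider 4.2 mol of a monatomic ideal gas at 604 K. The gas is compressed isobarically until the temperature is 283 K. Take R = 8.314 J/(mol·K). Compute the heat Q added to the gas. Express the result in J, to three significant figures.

Q ≈ -28000 J

Isobaric: W = nRΔT = (4.2)(8.314)(-321) = -11209 J.
ΔU = nCᵥΔT with Cᵥ = 3R/2: ΔU = (4.2)(12.47)(-321) = -16813 J.
Q = ΔU + W = -16813 − 11209 = -28022 J.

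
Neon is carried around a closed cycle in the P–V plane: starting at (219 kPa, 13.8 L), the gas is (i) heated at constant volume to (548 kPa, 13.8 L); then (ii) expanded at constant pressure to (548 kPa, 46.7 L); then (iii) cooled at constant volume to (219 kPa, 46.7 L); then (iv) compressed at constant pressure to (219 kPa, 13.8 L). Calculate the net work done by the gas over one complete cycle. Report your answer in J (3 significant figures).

W_net ≈ 10800 J

Constant-volume legs do no work.
W(ii) = (548)(46.7 − 13.8) = 18029 J; W(iv) = (219)(13.8 − 46.7) = -7205 J.
W_net = 18029 − 7205 = 10824 J (the clockwise enclosed area).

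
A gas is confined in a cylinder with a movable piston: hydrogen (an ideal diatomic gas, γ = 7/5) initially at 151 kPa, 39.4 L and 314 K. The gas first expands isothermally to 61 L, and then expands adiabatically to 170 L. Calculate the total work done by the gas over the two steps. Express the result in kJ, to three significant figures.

Step 1 (isothermal): W = P₁V₁ ln(V₂/V₁) = (5949) ln(61/39.4) = 2601 J.
After step 1: P = 97.53 kPa, V = 61 L, T = 314 K.
Step 2 (adiabatic): W = (P₁V₁ − P₂V₂)/(γ−1) = (5949 − 3948)/0.4 = 5002 J.
W_total = 2601 + 5002 = 7603 J.

W_total ≈ 7.60 kJ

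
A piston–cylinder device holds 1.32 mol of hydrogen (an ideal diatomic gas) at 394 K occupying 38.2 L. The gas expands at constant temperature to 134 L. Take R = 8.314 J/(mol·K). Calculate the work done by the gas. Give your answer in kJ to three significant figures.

Isothermal: W = nRT ln(V₂/V₁).
W = (1.32)(8.314)(394) × ln(134/38.2)
  = 4324 × 1.255
W_by_gas = 5427 J.

W ≈ 5.43 kJ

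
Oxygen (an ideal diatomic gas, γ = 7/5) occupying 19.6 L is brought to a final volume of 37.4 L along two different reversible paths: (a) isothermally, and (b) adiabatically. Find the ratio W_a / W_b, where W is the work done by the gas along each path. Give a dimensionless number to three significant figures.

Path (a) isothermal: W = P₁V₁ ln(V₂/V₁) → W_a/(P₁V₁) = 0.6461.
Path (b) adiabatic: W = P₁V₁(1 − (V₁/V₂)^(γ−1))/(γ−1) → W_b/(P₁V₁) = 0.5694.
W_a / W_b = 0.6461 / 0.5694 = 1.135.

W_a / W_b ≈ 1.13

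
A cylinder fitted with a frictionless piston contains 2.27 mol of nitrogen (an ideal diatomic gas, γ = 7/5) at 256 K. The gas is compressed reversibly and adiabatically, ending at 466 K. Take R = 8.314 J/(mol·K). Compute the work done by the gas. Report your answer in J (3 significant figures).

W ≈ -9910 J

Adiabatic ⇒ Q = 0, so W_by = −ΔU = nCᵥ(T₁ − T₂).
Cᵥ = 5R/2 = 20.79 J/(mol·K).
W = (2.27)(20.79)(256 − 466) = -9908 J.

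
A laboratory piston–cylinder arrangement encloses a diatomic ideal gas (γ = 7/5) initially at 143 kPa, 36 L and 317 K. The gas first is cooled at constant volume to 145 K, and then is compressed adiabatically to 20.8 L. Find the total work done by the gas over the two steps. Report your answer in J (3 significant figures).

W_total ≈ -1440 J

Step 1 (isochoric): W = 0 (constant volume).
After step 1: P = 65.41 kPa (V unchanged).
Step 2 (adiabatic): W = (P₁V₁ − P₂V₂)/(γ−1) = (2355 − 2933)/0.4 = -1444 J.
W_total = 0 − 1444 = -1444 J.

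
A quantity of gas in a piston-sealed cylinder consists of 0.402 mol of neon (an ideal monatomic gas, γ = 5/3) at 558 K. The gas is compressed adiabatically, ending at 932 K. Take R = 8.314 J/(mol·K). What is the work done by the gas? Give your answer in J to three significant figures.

W ≈ -1870 J

Adiabatic ⇒ Q = 0, so W_by = −ΔU = nCᵥ(T₁ − T₂).
Cᵥ = 3R/2 = 12.47 J/(mol·K).
W = (0.402)(12.47)(558 − 932) = -1875 J.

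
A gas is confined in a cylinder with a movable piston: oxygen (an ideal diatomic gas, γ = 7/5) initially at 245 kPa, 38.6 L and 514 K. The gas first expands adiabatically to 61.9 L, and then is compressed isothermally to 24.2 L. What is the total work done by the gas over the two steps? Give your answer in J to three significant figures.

Step 1 (adiabatic): W = (P₁V₁ − P₂V₂)/(γ−1) = (9457 − 7829)/0.4 = 4070 J.
After step 1: P = 126.5 kPa, V = 61.9 L, T = 425.5 K.
Step 2 (isothermal): W = P₁V₁ ln(V₂/V₁) = (7829) ln(24.2/61.9) = -7353 J.
W_total = 4070 − 7353 = -3283 J.

W_total ≈ -3280 J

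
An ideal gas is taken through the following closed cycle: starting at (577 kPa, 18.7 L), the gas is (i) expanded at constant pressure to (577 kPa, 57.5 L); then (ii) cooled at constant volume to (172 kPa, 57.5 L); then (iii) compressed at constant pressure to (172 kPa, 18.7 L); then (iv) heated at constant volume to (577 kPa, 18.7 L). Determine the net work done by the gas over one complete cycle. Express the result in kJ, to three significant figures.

W_net ≈ 15.7 kJ

Constant-volume legs do no work.
W(i) = (577)(57.5 − 18.7) = 22388 J; W(iii) = (172)(18.7 − 57.5) = -6674 J.
W_net = 22388 − 6674 = 15714 J (the clockwise enclosed area).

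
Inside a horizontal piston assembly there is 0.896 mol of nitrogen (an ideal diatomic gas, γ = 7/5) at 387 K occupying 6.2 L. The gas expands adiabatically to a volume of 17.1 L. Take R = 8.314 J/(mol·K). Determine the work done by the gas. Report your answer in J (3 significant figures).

Adiabatic: TV^(γ−1) = const with γ = 7/5.
T₂ = T₁ (V₁/V₂)^(γ−1) = 387 × (6.2/17.1)^0.4 = 387 × 0.6664 = 257.9 K.
W_by = nCᵥ(T₁ − T₂) = (0.896)(20.79)(387 − 257.9) = 2404 J.

W ≈ 2400 J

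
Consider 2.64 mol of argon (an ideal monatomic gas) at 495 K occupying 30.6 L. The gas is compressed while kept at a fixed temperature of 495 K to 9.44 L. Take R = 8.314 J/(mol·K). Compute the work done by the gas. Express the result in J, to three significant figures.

W ≈ -12800 J

Isothermal: W = nRT ln(V₂/V₁).
W = (2.64)(8.314)(495) × ln(9.44/30.6)
  = 10865 × -1.176
W_by_gas = -12777 J.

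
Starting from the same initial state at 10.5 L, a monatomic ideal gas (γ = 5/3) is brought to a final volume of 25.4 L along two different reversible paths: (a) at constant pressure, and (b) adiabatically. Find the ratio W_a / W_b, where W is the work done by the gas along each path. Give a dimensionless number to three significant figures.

W_a / W_b ≈ 2.13

Path (a) isobaric: W = P₁(V₂ − V₁) → W_a/(P₁V₁) = 1.419.
Path (b) adiabatic: W = P₁V₁(1 − (V₁/V₂)^(γ−1))/(γ−1) → W_b/(P₁V₁) = 0.6676.
W_a / W_b = 1.419 / 0.6676 = 2.126.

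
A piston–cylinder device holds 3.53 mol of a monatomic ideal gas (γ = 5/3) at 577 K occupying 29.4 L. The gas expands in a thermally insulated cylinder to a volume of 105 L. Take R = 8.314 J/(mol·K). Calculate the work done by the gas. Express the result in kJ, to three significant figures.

Adiabatic: TV^(γ−1) = const with γ = 5/3.
T₂ = T₁ (V₁/V₂)^(γ−1) = 577 × (29.4/105)^0.667 = 577 × 0.428 = 247 K.
W_by = nCᵥ(T₁ − T₂) = (3.53)(12.47)(577 − 247) = 14530 J.

W ≈ 14.5 kJ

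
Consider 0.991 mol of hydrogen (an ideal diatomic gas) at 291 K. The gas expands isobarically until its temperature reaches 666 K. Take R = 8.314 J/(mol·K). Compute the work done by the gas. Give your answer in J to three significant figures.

W ≈ 3090 J

Isobaric: W = P ΔV = nR ΔT.
W = (0.991)(8.314)(666 − 291) = 3090 J.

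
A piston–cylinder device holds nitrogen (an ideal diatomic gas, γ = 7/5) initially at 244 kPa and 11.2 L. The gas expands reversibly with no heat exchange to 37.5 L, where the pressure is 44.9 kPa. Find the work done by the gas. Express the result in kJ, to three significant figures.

Adiabatic: W = (P₁V₁ − P₂V₂)/(γ − 1) with γ = 7/5.
P₁V₁ = 2733 J, P₂V₂ = 1684 J.
W = (2733 − 1684) / 0.4 = 2623 J.

W ≈ 2.62 kJ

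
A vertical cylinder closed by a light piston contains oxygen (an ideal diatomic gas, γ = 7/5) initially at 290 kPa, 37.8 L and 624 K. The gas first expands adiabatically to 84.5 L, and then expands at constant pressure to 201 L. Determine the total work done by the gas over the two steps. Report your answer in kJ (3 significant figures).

W_total ≈ 18.5 kJ

Step 1 (adiabatic): W = (P₁V₁ − P₂V₂)/(γ−1) = (10962 − 7946)/0.4 = 7540 J.
After step 1: P = 94.03 kPa, V = 84.5 L, T = 452.3 K.
Step 2 (isobaric): W = PΔV = (94.03 kPa)(201 − 84.5 L) = 10955 J.
W_total = 7540 + 10955 = 18495 J.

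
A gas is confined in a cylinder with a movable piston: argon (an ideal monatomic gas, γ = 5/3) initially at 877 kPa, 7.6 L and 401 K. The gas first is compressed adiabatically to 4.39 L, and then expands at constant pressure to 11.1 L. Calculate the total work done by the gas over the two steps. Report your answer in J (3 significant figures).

Step 1 (adiabatic): W = (P₁V₁ − P₂V₂)/(γ−1) = (6665 − 9610)/0.667 = -4417 J.
After step 1: P = 2189 kPa, V = 4.39 L, T = 578.2 K.
Step 2 (isobaric): W = PΔV = (2189 kPa)(11.1 − 4.39 L) = 14688 J.
W_total = -4417 + 14688 = 10271 J.

W_total ≈ 10300 J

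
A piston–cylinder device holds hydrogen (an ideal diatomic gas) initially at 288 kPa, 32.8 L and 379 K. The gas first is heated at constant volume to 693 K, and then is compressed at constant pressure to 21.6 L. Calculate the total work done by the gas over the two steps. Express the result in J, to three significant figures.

Step 1 (isochoric): W = 0 (constant volume).
After step 1: P = 526.6 kPa (V unchanged).
Step 2 (isobaric): W = PΔV = (526.6 kPa)(21.6 − 32.8 L) = -5898 J.
W_total = 0 − 5898 = -5898 J.

W_total ≈ -5900 J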